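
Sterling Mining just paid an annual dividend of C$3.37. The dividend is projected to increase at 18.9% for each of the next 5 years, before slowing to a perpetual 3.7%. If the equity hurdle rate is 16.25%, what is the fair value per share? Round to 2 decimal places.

C$49.21

Two-stage DDM. Project D₁…D_5 at 0.189, terminal growth 0.037, discount at r = 0.1625.
D_1 = 4.0069
D_2 = 4.7642
D_3 = 5.6647
D_4 = 6.7353
D_5 = 8.0083
Terminal value at t=5: TV = D_6/(r−g) = 8.3046/(0.1625−0.037) = 66.1720
P₀ = 4.0069/(1+0.1625)^1 + 4.7642/(1+0.1625)^2 + 5.6647/(1+0.1625)^3 + 6.7353/(1+0.1625)^4 + 8.0083/(1+0.1625)^5 + 66.1720/(1+0.1625)^5 = 49.2060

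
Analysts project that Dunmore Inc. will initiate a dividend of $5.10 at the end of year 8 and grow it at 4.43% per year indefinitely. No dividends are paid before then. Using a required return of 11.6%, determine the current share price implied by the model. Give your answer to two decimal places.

$32.99

Deferred-dividend DDM. At t=7 the remaining stream is a growing perpetuity with first payment D_8 = 5.10.
V_7 = D_8/(r−g) = 5.10/(0.116−0.0443) = 71.1297
P₀ = V_7/(1+r)^7 = 71.1297/(1+0.116)^7 = 32.9915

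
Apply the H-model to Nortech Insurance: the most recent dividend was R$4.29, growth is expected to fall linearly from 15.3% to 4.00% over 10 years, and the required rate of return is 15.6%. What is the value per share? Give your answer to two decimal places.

R$59.36

H-model: P₀ = D₀[(1+g_L) + H(g_S−g_L)]/(r−g_L), with H = 10/2 = 5.
P₀ = 4.29 × [(1+0.04) + 5×(0.153−0.04)] / (0.156−0.04)
   = 4.29 × 1.6050 / 0.116 = 59.3573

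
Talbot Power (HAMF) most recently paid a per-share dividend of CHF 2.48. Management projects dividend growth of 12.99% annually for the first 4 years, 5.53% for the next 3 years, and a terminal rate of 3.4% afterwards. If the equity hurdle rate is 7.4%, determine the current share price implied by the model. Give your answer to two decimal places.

CHF 94.58

Three-stage DDM. Project D₁…D_7; terminal Gordon value at t=7 with g = 0.034; discount at r = 0.074.
D_1 = 2.8022
D_2 = 3.1662
D_3 = 3.5774
D_4 = 4.0421
D_5 = 4.2657
D_6 = 4.5016
D_7 = 4.7505
TV_7 = 4.9120/(0.074−0.034) = 122.8005
P₀ = Σ Dₜ/(1+r)ᵗ + TV_7/(1+r)^7 = 94.5826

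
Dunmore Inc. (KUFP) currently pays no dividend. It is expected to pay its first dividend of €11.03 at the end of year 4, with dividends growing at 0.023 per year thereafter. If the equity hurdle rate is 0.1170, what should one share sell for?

€84.20

Deferred-dividend DDM. At t=3 the remaining stream is a growing perpetuity with first payment D_4 = 11.03.
V_3 = D_4/(r−g) = 11.03/(0.117−0.023) = 117.3404
P₀ = V_3/(1+r)^3 = 117.3404/(1+0.117)^3 = 84.1954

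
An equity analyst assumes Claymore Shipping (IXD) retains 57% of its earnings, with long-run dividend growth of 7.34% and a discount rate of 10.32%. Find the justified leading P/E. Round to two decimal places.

Payout ratio b = 1 − 0.57 = 0.43.
Justified leading P/E = b/(r−g) = 0.43/(0.1032−0.0734) = 14.4295

14.43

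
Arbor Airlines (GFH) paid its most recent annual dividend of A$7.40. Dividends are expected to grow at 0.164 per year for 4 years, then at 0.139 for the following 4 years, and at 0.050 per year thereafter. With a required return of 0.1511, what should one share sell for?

Three-stage DDM. Project D₁…D_8; terminal Gordon value at t=8 with g = 0.05; discount at r = 0.1511.
D_1 = 8.6136
D_2 = 10.0262
D_3 = 11.6705
D_4 = 13.5845
D_5 = 15.4727
D_6 = 17.6235
D_7 = 20.0731
D_8 = 22.8633
TV_8 = 24.0064/(0.1511−0.05) = 237.4525
P₀ = Σ Dₜ/(1+r)ᵗ + TV_8/(1+r)^8 = 137.6154

A$137.62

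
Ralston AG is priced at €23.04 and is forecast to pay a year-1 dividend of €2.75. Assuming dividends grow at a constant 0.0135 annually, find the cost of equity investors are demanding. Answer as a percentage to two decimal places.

13.29%

Rearranging the constant-growth DDM: r = D₁/P₀ + g.
r = 2.7500 / 23.04 + 0.0135 = 0.11936 + 0.0135 = 0.13286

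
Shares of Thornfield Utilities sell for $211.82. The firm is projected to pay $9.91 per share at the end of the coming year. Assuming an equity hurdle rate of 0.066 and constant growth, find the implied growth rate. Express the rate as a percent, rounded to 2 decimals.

From P₀ = D₁/(r − g), the implied growth is g = r − D₁/P₀.
g = 0.066 − 9.91/211.82 = 0.066 − 0.04679 = 0.01921

1.92%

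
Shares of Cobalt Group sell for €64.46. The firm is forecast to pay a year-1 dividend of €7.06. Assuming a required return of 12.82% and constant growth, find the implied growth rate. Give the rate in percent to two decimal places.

From P₀ = D₁/(r − g), the implied growth is g = r − D₁/P₀.
g = 0.1282 − 7.06/64.46 = 0.1282 − 0.10953 = 0.01867

1.87%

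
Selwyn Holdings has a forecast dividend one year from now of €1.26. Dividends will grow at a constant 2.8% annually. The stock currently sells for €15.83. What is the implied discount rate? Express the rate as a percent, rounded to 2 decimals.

10.76%

Rearranging the constant-growth DDM: r = D₁/P₀ + g.
r = 1.2600 / 15.83 + 0.028 = 0.07960 + 0.028 = 0.10760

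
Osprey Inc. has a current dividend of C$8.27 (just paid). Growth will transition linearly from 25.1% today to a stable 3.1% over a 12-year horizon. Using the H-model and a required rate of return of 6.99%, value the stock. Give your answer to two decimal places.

H-model: P₀ = D₀[(1+g_L) + H(g_S−g_L)]/(r−g_L), with H = 12/2 = 6.
P₀ = 8.27 × [(1+0.031) + 6×(0.251−0.031)] / (0.0699−0.031)
   = 8.27 × 2.3510 / 0.0389 = 499.8141

C$499.81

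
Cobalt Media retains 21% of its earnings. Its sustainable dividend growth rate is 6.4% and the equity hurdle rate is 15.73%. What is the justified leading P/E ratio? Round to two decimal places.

8.47

Payout ratio b = 1 − 0.21 = 0.79.
Justified leading P/E = b/(r−g) = 0.79/(0.1573−0.064) = 8.4673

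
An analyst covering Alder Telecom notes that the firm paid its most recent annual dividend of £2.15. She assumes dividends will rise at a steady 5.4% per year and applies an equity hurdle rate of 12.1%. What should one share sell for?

£33.82

Gordon growth model: P₀ = D₁/(r − g). D₁ = 2.15 × (1 + 0.054) = 2.2661.
P₀ = 2.2661 / (0.121 − 0.054) = 2.2661 / 0.067 = 33.8224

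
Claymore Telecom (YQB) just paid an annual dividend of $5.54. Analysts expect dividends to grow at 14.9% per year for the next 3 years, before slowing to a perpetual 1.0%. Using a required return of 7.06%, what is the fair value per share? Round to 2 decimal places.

Two-stage DDM. Project D₁…D_3 at 0.149, terminal growth 0.01, discount at r = 0.0706.
D_1 = 6.3655
D_2 = 7.3139
D_3 = 8.4037
Terminal value at t=3: TV = D_4/(r−g) = 8.4877/(0.0706−0.01) = 140.0614
P₀ = 6.3655/(1+0.0706)^1 + 7.3139/(1+0.0706)^2 + 8.4037/(1+0.0706)^3 + 140.0614/(1+0.0706)^3 = 133.3149

$133.31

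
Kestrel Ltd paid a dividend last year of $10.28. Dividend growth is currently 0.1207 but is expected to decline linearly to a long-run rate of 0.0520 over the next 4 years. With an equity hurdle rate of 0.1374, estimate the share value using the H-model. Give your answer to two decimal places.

$143.17

H-model: P₀ = D₀[(1+g_L) + H(g_S−g_L)]/(r−g_L), with H = 4/2 = 2.
P₀ = 10.28 × [(1+0.052) + 2×(0.1207−0.052)] / (0.1374−0.052)
   = 10.28 × 1.1894 / 0.0854 = 143.1737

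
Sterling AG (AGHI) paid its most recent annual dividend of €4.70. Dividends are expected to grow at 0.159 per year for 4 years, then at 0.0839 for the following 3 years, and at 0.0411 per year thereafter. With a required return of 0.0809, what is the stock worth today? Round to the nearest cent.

Three-stage DDM. Project D₁…D_7; terminal Gordon value at t=7 with g = 0.0411; discount at r = 0.0809.
D_1 = 5.4473
D_2 = 6.3134
D_3 = 7.3173
D_4 = 8.4807
D_5 = 9.1922
D_6 = 9.9635
D_7 = 10.7994
TV_7 = 11.2432/(0.0809−0.0411) = 282.4936
P₀ = Σ Dₜ/(1+r)ᵗ + TV_7/(1+r)^7 = 205.0665

€205.07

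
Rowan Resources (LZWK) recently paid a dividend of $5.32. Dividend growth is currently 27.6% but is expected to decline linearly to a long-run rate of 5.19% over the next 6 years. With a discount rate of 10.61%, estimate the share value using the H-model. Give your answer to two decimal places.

$169.24

H-model: P₀ = D₀[(1+g_L) + H(g_S−g_L)]/(r−g_L), with H = 6/2 = 3.
P₀ = 5.32 × [(1+0.0519) + 3×(0.276−0.0519)] / (0.1061−0.0519)
   = 5.32 × 1.7242 / 0.0542 = 169.2388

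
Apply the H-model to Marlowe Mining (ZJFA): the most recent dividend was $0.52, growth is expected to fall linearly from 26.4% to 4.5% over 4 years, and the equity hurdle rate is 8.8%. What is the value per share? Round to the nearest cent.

H-model: P₀ = D₀[(1+g_L) + H(g_S−g_L)]/(r−g_L), with H = 4/2 = 2.
P₀ = 0.52 × [(1+0.045) + 2×(0.264−0.045)] / (0.088−0.045)
   = 0.52 × 1.4830 / 0.043 = 17.9340

$17.93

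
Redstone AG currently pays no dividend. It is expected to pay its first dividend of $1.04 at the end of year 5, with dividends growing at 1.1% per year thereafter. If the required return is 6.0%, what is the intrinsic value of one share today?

Deferred-dividend DDM. At t=4 the remaining stream is a growing perpetuity with first payment D_5 = 1.04.
V_4 = D_5/(r−g) = 1.04/(0.06−0.011) = 21.2245
P₀ = V_4/(1+r)^4 = 21.2245/(1+0.06)^4 = 16.8118

$16.81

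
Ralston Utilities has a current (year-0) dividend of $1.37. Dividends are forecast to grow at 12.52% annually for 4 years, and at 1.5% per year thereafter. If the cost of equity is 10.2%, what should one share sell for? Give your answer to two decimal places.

$23.15

Two-stage DDM. Project D₁…D_4 at 0.1252, terminal growth 0.015, discount at r = 0.102.
D_1 = 1.5415
D_2 = 1.7345
D_3 = 1.9517
D_4 = 2.1960
Terminal value at t=4: TV = D_5/(r−g) = 2.2290/(0.102−0.015) = 25.6204
P₀ = 1.5415/(1+0.102)^1 + 1.7345/(1+0.102)^2 + 1.9517/(1+0.102)^3 + 2.1960/(1+0.102)^4 + 25.6204/(1+0.102)^4 = 23.1470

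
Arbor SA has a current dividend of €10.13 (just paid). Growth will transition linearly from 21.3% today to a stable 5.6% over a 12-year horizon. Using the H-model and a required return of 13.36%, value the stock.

€260.82

H-model: P₀ = D₀[(1+g_L) + H(g_S−g_L)]/(r−g_L), with H = 12/2 = 6.
P₀ = 10.13 × [(1+0.056) + 6×(0.213−0.056)] / (0.1336−0.056)
   = 10.13 × 1.9980 / 0.0776 = 260.8214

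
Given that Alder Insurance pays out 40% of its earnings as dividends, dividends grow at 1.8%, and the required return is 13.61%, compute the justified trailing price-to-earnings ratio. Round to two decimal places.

Justified trailing P/E = b(1+g)/(r−g) = 0.40×(1+0.018)/(0.1361−0.018) = 3.4479

3.45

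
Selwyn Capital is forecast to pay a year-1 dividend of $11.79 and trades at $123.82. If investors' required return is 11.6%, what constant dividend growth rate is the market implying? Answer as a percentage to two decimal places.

From P₀ = D₁/(r − g), the implied growth is g = r − D₁/P₀.
g = 0.116 − 11.79/123.82 = 0.116 − 0.09522 = 0.02078

2.08%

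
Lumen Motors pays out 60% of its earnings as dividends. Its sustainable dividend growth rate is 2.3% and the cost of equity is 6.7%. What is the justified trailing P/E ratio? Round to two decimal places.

13.95

Justified trailing P/E = b(1+g)/(r−g) = 0.60×(1+0.023)/(0.067−0.023) = 13.9500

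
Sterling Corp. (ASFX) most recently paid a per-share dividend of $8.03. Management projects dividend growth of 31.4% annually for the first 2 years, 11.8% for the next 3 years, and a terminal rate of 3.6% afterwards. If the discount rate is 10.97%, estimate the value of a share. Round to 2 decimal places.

$216.90

Three-stage DDM. Project D₁…D_5; terminal Gordon value at t=5 with g = 0.036; discount at r = 0.1097.
D_1 = 10.5514
D_2 = 13.8646
D_3 = 15.5006
D_4 = 17.3297
D_5 = 19.3746
TV_5 = 20.0720/(0.1097−0.036) = 272.3479
P₀ = Σ Dₜ/(1+r)ᵗ + TV_5/(1+r)^5 = 216.8954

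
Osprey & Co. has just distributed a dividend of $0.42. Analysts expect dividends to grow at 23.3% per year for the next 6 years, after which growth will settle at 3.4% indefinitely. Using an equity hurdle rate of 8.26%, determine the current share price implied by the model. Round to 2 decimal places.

$23.57

Two-stage DDM. Project D₁…D_6 at 0.233, terminal growth 0.034, discount at r = 0.0826.
D_1 = 0.5179
D_2 = 0.6385
D_3 = 0.7873
D_4 = 0.9707
D_5 = 1.1969
D_6 = 1.4758
Terminal value at t=6: TV = D_7/(r−g) = 1.5260/(0.0826−0.034) = 31.3987
P₀ = 0.5179/(1+0.0826)^1 + 0.6385/(1+0.0826)^2 + 0.7873/(1+0.0826)^3 + 0.9707/(1+0.0826)^4 + 1.1969/(1+0.0826)^5 + 1.4758/(1+0.0826)^6 + 31.3987/(1+0.0826)^6 = 23.5750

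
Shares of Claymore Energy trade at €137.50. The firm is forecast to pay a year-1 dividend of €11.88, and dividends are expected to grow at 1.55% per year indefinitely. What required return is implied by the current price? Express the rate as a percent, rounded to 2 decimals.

10.19%

Rearranging the constant-growth DDM: r = D₁/P₀ + g.
r = 11.8800 / 137.50 + 0.0155 = 0.08640 + 0.0155 = 0.10190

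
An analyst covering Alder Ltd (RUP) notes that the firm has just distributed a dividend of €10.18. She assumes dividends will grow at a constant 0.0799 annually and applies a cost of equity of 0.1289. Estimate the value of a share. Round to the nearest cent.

Gordon growth model: P₀ = D₁/(r − g). D₁ = 10.18 × (1 + 0.0799) = 10.9934.
P₀ = 10.9934 / (0.1289 − 0.0799) = 10.9934 / 0.049 = 224.3547

€224.35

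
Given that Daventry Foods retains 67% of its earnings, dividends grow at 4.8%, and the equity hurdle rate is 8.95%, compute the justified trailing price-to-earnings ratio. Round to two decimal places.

Payout ratio b = 1 − 0.67 = 0.33.
Justified trailing P/E = b(1+g)/(r−g) = 0.33×(1+0.048)/(0.0895−0.048) = 8.3335

8.33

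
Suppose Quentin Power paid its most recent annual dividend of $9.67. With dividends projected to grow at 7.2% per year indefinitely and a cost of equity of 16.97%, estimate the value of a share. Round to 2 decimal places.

$106.10

Gordon growth model: P₀ = D₁/(r − g). D₁ = 9.67 × (1 + 0.072) = 10.3662.
P₀ = 10.3662 / (0.1697 − 0.072) = 10.3662 / 0.0977 = 106.1028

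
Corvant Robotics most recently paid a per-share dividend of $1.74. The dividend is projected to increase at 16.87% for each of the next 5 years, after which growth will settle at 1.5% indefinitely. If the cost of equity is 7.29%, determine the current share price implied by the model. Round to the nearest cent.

$58.11

Two-stage DDM. Project D₁…D_5 at 0.1687, terminal growth 0.015, discount at r = 0.0729.
D_1 = 2.0335
D_2 = 2.3766
D_3 = 2.7775
D_4 = 3.2461
D_5 = 3.7937
Terminal value at t=5: TV = D_6/(r−g) = 3.8506/(0.0729−0.015) = 66.5046
P₀ = 2.0335/(1+0.0729)^1 + 2.3766/(1+0.0729)^2 + 2.7775/(1+0.0729)^3 + 3.2461/(1+0.0729)^4 + 3.7937/(1+0.0729)^5 + 66.5046/(1+0.0729)^5 = 58.1067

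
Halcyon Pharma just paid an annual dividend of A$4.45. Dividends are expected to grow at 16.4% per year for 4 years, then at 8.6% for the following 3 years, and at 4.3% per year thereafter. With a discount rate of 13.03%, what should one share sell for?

Three-stage DDM. Project D₁…D_7; terminal Gordon value at t=7 with g = 0.043; discount at r = 0.1303.
D_1 = 5.1798
D_2 = 6.0293
D_3 = 7.0181
D_4 = 8.1691
D_5 = 8.8716
D_6 = 9.6346
D_7 = 10.4631
TV_7 = 10.9130/(0.1303−0.043) = 125.0062
P₀ = Σ Dₜ/(1+r)ᵗ + TV_7/(1+r)^7 = 86.0717

A$86.07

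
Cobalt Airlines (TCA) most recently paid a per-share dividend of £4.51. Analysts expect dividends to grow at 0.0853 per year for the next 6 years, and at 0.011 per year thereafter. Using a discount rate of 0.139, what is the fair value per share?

£49.59

Two-stage DDM. Project D₁…D_6 at 0.0853, terminal growth 0.011, discount at r = 0.139.
D_1 = 4.8947
D_2 = 5.3122
D_3 = 5.7654
D_4 = 6.2571
D_5 = 6.7909
D_6 = 7.3701
Terminal value at t=6: TV = D_7/(r−g) = 7.4512/(0.139−0.011) = 58.2125
P₀ = 4.8947/(1+0.139)^1 + 5.3122/(1+0.139)^2 + 5.7654/(1+0.139)^3 + 6.2571/(1+0.139)^4 + 6.7909/(1+0.139)^5 + 7.3701/(1+0.139)^6 + 58.2125/(1+0.139)^6 = 49.5904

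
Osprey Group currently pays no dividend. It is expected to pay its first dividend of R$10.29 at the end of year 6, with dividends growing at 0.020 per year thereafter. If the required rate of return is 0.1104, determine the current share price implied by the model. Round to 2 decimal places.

R$67.43

Deferred-dividend DDM. At t=5 the remaining stream is a growing perpetuity with first payment D_6 = 10.29.
V_5 = D_6/(r−g) = 10.29/(0.1104−0.02) = 113.8274
P₀ = V_5/(1+r)^5 = 113.8274/(1+0.1104)^5 = 67.4295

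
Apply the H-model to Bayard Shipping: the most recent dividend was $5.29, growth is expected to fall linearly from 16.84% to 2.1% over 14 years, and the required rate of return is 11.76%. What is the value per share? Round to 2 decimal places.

H-model: P₀ = D₀[(1+g_L) + H(g_S−g_L)]/(r−g_L), with H = 14/2 = 7.
P₀ = 5.29 × [(1+0.021) + 7×(0.1684−0.021)] / (0.1176−0.021)
   = 5.29 × 2.0528 / 0.0966 = 112.4152

$112.42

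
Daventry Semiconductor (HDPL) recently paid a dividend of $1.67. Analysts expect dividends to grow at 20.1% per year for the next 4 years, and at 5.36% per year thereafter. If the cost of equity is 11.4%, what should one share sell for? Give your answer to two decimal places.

Two-stage DDM. Project D₁…D_4 at 0.201, terminal growth 0.0536, discount at r = 0.114.
D_1 = 2.0057
D_2 = 2.4088
D_3 = 2.8930
D_4 = 3.4745
Terminal value at t=4: TV = D_5/(r−g) = 3.6607/(0.114−0.0536) = 60.6076
P₀ = 2.0057/(1+0.114)^1 + 2.4088/(1+0.114)^2 + 2.8930/(1+0.114)^3 + 3.4745/(1+0.114)^4 + 60.6076/(1+0.114)^4 = 47.4439

$47.44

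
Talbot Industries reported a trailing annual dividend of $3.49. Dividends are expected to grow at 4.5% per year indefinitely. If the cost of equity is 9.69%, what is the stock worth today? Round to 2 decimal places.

Gordon growth model: P₀ = D₁/(r − g). D₁ = 3.49 × (1 + 0.045) = 3.6471.
P₀ = 3.6471 / (0.0969 − 0.045) = 3.6471 / 0.0519 = 70.2707

$70.27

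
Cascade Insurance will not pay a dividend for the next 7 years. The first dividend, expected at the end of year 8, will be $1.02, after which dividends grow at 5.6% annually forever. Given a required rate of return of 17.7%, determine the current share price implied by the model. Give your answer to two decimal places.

$2.69

Deferred-dividend DDM. At t=7 the remaining stream is a growing perpetuity with first payment D_8 = 1.02.
V_7 = D_8/(r−g) = 1.02/(0.177−0.056) = 8.4298
P₀ = V_7/(1+r)^7 = 8.4298/(1+0.177)^7 = 2.6939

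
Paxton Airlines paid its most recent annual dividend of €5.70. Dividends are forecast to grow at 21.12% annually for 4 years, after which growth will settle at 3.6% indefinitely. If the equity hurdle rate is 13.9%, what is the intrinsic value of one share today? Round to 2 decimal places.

€99.96

Two-stage DDM. Project D₁…D_4 at 0.2112, terminal growth 0.036, discount at r = 0.139.
D_1 = 6.9038
D_2 = 8.3619
D_3 = 10.1280
D_4 = 12.2670
Terminal value at t=4: TV = D_5/(r−g) = 12.7086/(0.139−0.036) = 123.3846
P₀ = 6.9038/(1+0.139)^1 + 8.3619/(1+0.139)^2 + 10.1280/(1+0.139)^3 + 12.2670/(1+0.139)^4 + 123.3846/(1+0.139)^4 = 99.9600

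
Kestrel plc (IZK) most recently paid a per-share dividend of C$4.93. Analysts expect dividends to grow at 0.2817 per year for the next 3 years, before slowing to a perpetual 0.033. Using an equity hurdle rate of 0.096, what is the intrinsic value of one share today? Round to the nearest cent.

C$149.67

Two-stage DDM. Project D₁…D_3 at 0.2817, terminal growth 0.033, discount at r = 0.096.
D_1 = 6.3188
D_2 = 8.0988
D_3 = 10.3802
Terminal value at t=3: TV = D_4/(r−g) = 10.7228/(0.096−0.033) = 170.2025
P₀ = 6.3188/(1+0.096)^1 + 8.0988/(1+0.096)^2 + 10.3802/(1+0.096)^3 + 170.2025/(1+0.096)^3 = 149.6728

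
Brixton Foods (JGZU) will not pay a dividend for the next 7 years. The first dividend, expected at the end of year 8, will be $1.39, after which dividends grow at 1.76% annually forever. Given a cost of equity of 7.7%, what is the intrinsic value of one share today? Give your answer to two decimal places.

Deferred-dividend DDM. At t=7 the remaining stream is a growing perpetuity with first payment D_8 = 1.39.
V_7 = D_8/(r−g) = 1.39/(0.077−0.0176) = 23.4007
P₀ = V_7/(1+r)^7 = 23.4007/(1+0.077)^7 = 13.9225

$13.92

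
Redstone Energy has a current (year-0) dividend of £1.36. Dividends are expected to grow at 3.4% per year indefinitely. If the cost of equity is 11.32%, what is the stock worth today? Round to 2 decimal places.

Gordon growth model: P₀ = D₁/(r − g). D₁ = 1.36 × (1 + 0.034) = 1.4062.
P₀ = 1.4062 / (0.1132 − 0.034) = 1.4062 / 0.0792 = 17.7556

£17.76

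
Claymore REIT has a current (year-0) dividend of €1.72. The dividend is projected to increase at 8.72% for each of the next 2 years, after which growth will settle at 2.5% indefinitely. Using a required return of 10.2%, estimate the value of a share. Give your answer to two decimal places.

€25.66

Two-stage DDM. Project D₁…D_2 at 0.0872, terminal growth 0.025, discount at r = 0.102.
D_1 = 1.8700
D_2 = 2.0330
Terminal value at t=2: TV = D_3/(r−g) = 2.0839/(0.102−0.025) = 27.0633
P₀ = 1.8700/(1+0.102)^1 + 2.0330/(1+0.102)^2 + 27.0633/(1+0.102)^2 = 25.6562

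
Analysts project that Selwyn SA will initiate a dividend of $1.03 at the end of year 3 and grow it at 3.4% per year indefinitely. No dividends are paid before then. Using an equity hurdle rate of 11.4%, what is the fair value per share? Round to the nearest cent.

$10.37

Deferred-dividend DDM. At t=2 the remaining stream is a growing perpetuity with first payment D_3 = 1.03.
V_2 = D_3/(r−g) = 1.03/(0.114−0.034) = 12.8750
P₀ = V_2/(1+r)^2 = 12.8750/(1+0.114)^2 = 10.3747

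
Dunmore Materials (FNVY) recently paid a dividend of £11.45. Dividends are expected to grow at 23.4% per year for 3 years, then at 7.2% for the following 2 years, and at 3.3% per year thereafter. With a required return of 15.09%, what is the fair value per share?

£172.23

Three-stage DDM. Project D₁…D_5; terminal Gordon value at t=5 with g = 0.033; discount at r = 0.1509.
D_1 = 14.1293
D_2 = 17.4356
D_3 = 21.5155
D_4 = 23.0646
D_5 = 24.7252
TV_5 = 25.5412/(0.1509−0.033) = 216.6342
P₀ = Σ Dₜ/(1+r)ᵗ + TV_5/(1+r)^5 = 172.2294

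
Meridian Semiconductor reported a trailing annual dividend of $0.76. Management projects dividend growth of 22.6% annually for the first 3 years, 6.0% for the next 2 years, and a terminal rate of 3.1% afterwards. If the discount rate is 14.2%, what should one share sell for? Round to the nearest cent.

$11.84

Three-stage DDM. Project D₁…D_5; terminal Gordon value at t=5 with g = 0.031; discount at r = 0.142.
D_1 = 0.9318
D_2 = 1.1423
D_3 = 1.4005
D_4 = 1.4845
D_5 = 1.5736
TV_5 = 1.6224/(0.142−0.031) = 14.6161
P₀ = Σ Dₜ/(1+r)ᵗ + TV_5/(1+r)^5 = 11.8401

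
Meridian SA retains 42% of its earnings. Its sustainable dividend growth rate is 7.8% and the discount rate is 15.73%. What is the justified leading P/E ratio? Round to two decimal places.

Payout ratio b = 1 − 0.42 = 0.58.
Justified leading P/E = b/(r−g) = 0.58/(0.1573−0.078) = 7.3140

7.31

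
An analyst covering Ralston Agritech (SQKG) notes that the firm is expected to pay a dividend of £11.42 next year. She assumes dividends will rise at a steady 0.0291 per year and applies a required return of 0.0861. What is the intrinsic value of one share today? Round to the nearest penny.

Gordon growth model: P₀ = D₁/(r − g), with D₁ = 11.42 given directly.
P₀ = 11.4200 / (0.0861 − 0.0291) = 11.4200 / 0.057 = 200.3509

£200.35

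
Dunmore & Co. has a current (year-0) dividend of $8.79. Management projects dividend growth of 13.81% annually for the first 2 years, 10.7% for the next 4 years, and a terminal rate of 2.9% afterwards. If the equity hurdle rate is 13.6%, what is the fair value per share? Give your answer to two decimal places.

$127.23

Three-stage DDM. Project D₁…D_6; terminal Gordon value at t=6 with g = 0.029; discount at r = 0.136.
D_1 = 10.0039
D_2 = 11.3854
D_3 = 12.6037
D_4 = 13.9523
D_5 = 15.4452
D_6 = 17.0978
TV_6 = 17.5936/(0.136−0.029) = 164.4265
P₀ = Σ Dₜ/(1+r)ᵗ + TV_6/(1+r)^6 = 127.2305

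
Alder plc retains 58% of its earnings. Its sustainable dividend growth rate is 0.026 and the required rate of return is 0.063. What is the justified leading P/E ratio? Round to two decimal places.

Payout ratio b = 1 − 0.58 = 0.42.
Justified leading P/E = b/(r−g) = 0.42/(0.063−0.026) = 11.3514

11.35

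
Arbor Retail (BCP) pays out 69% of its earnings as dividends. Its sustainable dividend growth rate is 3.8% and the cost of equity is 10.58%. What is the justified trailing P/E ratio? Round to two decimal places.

10.56

Justified trailing P/E = b(1+g)/(r−g) = 0.69×(1+0.038)/(0.1058−0.038) = 10.5637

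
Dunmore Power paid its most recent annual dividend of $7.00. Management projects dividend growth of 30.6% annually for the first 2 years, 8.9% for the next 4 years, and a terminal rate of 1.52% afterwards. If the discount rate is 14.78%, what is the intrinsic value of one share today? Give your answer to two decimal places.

$105.09

Three-stage DDM. Project D₁…D_6; terminal Gordon value at t=6 with g = 0.0152; discount at r = 0.1478.
D_1 = 9.1420
D_2 = 11.9395
D_3 = 13.0021
D_4 = 14.1592
D_5 = 15.4194
D_6 = 16.7917
TV_6 = 17.0470/(0.1478−0.0152) = 128.5594
P₀ = Σ Dₜ/(1+r)ᵗ + TV_6/(1+r)^6 = 105.0889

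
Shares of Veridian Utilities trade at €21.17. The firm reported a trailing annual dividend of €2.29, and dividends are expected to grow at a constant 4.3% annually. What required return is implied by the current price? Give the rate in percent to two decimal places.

15.58%

Rearranging the constant-growth DDM: r = D₁/P₀ + g.
D₁ = 2.29 × (1 + 0.043) = 2.3885.
r = 2.3885 / 21.17 + 0.043 = 0.11282 + 0.043 = 0.15582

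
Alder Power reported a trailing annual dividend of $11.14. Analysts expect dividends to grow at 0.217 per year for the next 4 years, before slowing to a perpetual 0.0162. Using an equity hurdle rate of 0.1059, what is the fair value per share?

$242.02

Two-stage DDM. Project D₁…D_4 at 0.217, terminal growth 0.0162, discount at r = 0.1059.
D_1 = 13.5574
D_2 = 16.4993
D_3 = 20.0797
D_4 = 24.4370
Terminal value at t=4: TV = D_5/(r−g) = 24.8329/(0.1059−0.0162) = 276.8434
P₀ = 13.5574/(1+0.1059)^1 + 16.4993/(1+0.1059)^2 + 20.0797/(1+0.1059)^3 + 24.4370/(1+0.1059)^4 + 276.8434/(1+0.1059)^4 = 242.0181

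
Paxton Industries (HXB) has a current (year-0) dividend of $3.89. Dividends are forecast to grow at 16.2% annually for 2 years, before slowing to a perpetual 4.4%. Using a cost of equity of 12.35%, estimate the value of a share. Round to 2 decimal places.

$62.83

Two-stage DDM. Project D₁…D_2 at 0.162, terminal growth 0.044, discount at r = 0.1235.
D_1 = 4.5202
D_2 = 5.2524
Terminal value at t=2: TV = D_3/(r−g) = 5.4836/(0.1235−0.044) = 68.9756
P₀ = 4.5202/(1+0.1235)^1 + 5.2524/(1+0.1235)^2 + 68.9756/(1+0.1235)^2 = 62.8293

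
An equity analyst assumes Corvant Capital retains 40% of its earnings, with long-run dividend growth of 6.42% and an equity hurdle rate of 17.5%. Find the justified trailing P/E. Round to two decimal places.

Payout ratio b = 1 − 0.40 = 0.60.
Justified trailing P/E = b(1+g)/(r−g) = 0.60×(1+0.0642)/(0.175−0.0642) = 5.7628

5.76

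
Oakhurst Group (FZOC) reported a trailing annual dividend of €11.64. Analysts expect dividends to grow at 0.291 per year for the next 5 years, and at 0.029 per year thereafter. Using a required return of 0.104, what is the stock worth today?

Two-stage DDM. Project D₁…D_5 at 0.291, terminal growth 0.029, discount at r = 0.104.
D_1 = 15.0272
D_2 = 19.4002
D_3 = 25.0456
D_4 = 32.3339
D_5 = 41.7431
Terminal value at t=5: TV = D_6/(r−g) = 42.9536/(0.104−0.029) = 572.7147
P₀ = 15.0272/(1+0.104)^1 + 19.4002/(1+0.104)^2 + 25.0456/(1+0.104)^3 + 32.3339/(1+0.104)^4 + 41.7431/(1+0.104)^5 + 572.7147/(1+0.104)^5 = 444.5764

€444.58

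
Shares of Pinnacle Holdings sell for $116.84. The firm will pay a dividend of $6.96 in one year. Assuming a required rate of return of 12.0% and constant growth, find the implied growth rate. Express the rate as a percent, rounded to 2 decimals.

6.04%

From P₀ = D₁/(r − g), the implied growth is g = r − D₁/P₀.
g = 0.12 − 6.96/116.84 = 0.12 − 0.05957 = 0.06043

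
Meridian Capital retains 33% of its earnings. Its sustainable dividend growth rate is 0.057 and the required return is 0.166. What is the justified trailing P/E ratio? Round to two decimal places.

6.50

Payout ratio b = 1 − 0.33 = 0.67.
Justified trailing P/E = b(1+g)/(r−g) = 0.67×(1+0.057)/(0.166−0.057) = 6.4972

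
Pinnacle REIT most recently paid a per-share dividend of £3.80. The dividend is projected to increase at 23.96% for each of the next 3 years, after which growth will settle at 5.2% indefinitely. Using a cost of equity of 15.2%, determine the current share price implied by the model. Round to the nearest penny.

£63.03

Two-stage DDM. Project D₁…D_3 at 0.2396, terminal growth 0.052, discount at r = 0.152.
D_1 = 4.7105
D_2 = 5.8391
D_3 = 7.2382
Terminal value at t=3: TV = D_4/(r−g) = 7.6145/(0.152−0.052) = 76.1455
P₀ = 4.7105/(1+0.152)^1 + 5.8391/(1+0.152)^2 + 7.2382/(1+0.152)^3 + 76.1455/(1+0.152)^3 = 63.0299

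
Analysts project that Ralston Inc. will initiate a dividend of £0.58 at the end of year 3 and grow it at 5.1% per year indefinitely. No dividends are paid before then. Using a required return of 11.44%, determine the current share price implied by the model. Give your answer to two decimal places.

£7.37

Deferred-dividend DDM. At t=2 the remaining stream is a growing perpetuity with first payment D_3 = 0.58.
V_2 = D_3/(r−g) = 0.58/(0.1144−0.051) = 9.1483
P₀ = V_2/(1+r)^2 = 9.1483/(1+0.1144)^2 = 7.3664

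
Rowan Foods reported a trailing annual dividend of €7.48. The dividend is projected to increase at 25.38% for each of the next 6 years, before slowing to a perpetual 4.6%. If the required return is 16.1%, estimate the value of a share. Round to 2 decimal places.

€167.17

Two-stage DDM. Project D₁…D_6 at 0.2538, terminal growth 0.046, discount at r = 0.161.
D_1 = 9.3784
D_2 = 11.7587
D_3 = 14.7430
D_4 = 18.4848
D_5 = 23.1762
D_6 = 29.0584
Terminal value at t=6: TV = D_7/(r−g) = 30.3951/(0.161−0.046) = 264.3048
P₀ = 9.3784/(1+0.161)^1 + 11.7587/(1+0.161)^2 + 14.7430/(1+0.161)^3 + 18.4848/(1+0.161)^4 + 23.1762/(1+0.161)^5 + 29.0584/(1+0.161)^6 + 264.3048/(1+0.161)^6 = 167.1709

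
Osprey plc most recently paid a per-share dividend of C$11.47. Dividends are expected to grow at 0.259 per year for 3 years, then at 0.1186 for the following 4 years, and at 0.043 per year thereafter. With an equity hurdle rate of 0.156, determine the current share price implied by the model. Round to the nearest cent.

Three-stage DDM. Project D₁…D_7; terminal Gordon value at t=7 with g = 0.043; discount at r = 0.156.
D_1 = 14.4407
D_2 = 18.1809
D_3 = 22.8897
D_4 = 25.6044
D_5 = 28.6411
D_6 = 32.0380
D_7 = 35.8377
TV_7 = 37.3787/(0.156−0.043) = 330.7849
P₀ = Σ Dₜ/(1+r)ᵗ + TV_7/(1+r)^7 = 215.4480

C$215.45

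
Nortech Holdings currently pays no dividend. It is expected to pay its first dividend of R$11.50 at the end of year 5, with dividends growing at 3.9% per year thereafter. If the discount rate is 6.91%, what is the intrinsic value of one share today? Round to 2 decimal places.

Deferred-dividend DDM. At t=4 the remaining stream is a growing perpetuity with first payment D_5 = 11.50.
V_4 = D_5/(r−g) = 11.50/(0.0691−0.039) = 382.0598
P₀ = V_4/(1+r)^4 = 382.0598/(1+0.0691)^4 = 292.4543

R$292.45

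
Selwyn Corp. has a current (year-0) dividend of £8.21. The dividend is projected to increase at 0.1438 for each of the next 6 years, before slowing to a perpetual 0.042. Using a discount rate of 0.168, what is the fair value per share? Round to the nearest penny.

Two-stage DDM. Project D₁…D_6 at 0.1438, terminal growth 0.042, discount at r = 0.168.
D_1 = 9.3906
D_2 = 10.7410
D_3 = 12.2855
D_4 = 14.0522
D_5 = 16.0729
D_6 = 18.3842
Terminal value at t=6: TV = D_7/(r−g) = 19.1563/(0.168−0.042) = 152.0341
P₀ = 9.3906/(1+0.168)^1 + 10.7410/(1+0.168)^2 + 12.2855/(1+0.168)^3 + 14.0522/(1+0.168)^4 + 16.0729/(1+0.168)^5 + 18.3842/(1+0.168)^6 + 152.0341/(1+0.168)^6 = 105.6889

£105.69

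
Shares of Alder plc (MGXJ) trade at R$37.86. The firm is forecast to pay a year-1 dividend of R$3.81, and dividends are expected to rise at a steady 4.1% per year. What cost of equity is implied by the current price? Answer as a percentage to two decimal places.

14.16%

Rearranging the constant-growth DDM: r = D₁/P₀ + g.
r = 3.8100 / 37.86 + 0.041 = 0.10063 + 0.041 = 0.14163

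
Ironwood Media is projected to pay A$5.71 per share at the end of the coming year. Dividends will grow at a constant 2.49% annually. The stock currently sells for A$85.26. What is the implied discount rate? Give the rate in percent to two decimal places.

9.19%

Rearranging the constant-growth DDM: r = D₁/P₀ + g.
r = 5.7100 / 85.26 + 0.0249 = 0.06697 + 0.0249 = 0.09187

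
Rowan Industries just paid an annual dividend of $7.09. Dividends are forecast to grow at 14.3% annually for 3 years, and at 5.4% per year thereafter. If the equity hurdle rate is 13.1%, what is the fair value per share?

$121.90

Two-stage DDM. Project D₁…D_3 at 0.143, terminal growth 0.054, discount at r = 0.131.
D_1 = 8.1039
D_2 = 9.2627
D_3 = 10.5873
Terminal value at t=3: TV = D_4/(r−g) = 11.1590/(0.131−0.054) = 144.9222
P₀ = 8.1039/(1+0.131)^1 + 9.2627/(1+0.131)^2 + 10.5873/(1+0.131)^3 + 144.9222/(1+0.131)^3 = 121.8967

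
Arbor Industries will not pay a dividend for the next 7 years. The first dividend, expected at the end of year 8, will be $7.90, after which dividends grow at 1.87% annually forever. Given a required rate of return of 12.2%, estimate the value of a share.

Deferred-dividend DDM. At t=7 the remaining stream is a growing perpetuity with first payment D_8 = 7.90.
V_7 = D_8/(r−g) = 7.90/(0.122−0.0187) = 76.4763
P₀ = V_7/(1+r)^7 = 76.4763/(1+0.122)^7 = 34.1646

$34.16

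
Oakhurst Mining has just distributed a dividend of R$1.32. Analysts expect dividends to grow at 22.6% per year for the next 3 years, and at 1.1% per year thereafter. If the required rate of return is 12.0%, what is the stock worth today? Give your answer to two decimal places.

R$20.82

Two-stage DDM. Project D₁…D_3 at 0.226, terminal growth 0.011, discount at r = 0.12.
D_1 = 1.6183
D_2 = 1.9841
D_3 = 2.4325
Terminal value at t=3: TV = D_4/(r−g) = 2.4592/(0.12−0.011) = 22.5616
P₀ = 1.6183/(1+0.12)^1 + 1.9841/(1+0.12)^2 + 2.4325/(1+0.12)^3 + 22.5616/(1+0.12)^3 = 20.8169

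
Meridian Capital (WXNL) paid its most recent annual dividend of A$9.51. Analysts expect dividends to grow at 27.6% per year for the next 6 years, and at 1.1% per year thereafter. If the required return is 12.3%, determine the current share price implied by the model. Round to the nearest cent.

Two-stage DDM. Project D₁…D_6 at 0.276, terminal growth 0.011, discount at r = 0.123.
D_1 = 12.1348
D_2 = 15.4840
D_3 = 19.7575
D_4 = 25.2106
D_5 = 32.1687
D_6 = 41.0473
Terminal value at t=6: TV = D_7/(r−g) = 41.4988/(0.123−0.011) = 370.5252
P₀ = 12.1348/(1+0.123)^1 + 15.4840/(1+0.123)^2 + 19.7575/(1+0.123)^3 + 25.2106/(1+0.123)^4 + 32.1687/(1+0.123)^5 + 41.0473/(1+0.123)^6 + 370.5252/(1+0.123)^6 = 276.0918

A$276.09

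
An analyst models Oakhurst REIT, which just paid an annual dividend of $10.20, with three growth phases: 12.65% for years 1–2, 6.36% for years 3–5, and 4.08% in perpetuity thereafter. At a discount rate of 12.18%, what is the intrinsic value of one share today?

Three-stage DDM. Project D₁…D_5; terminal Gordon value at t=5 with g = 0.0408; discount at r = 0.1218.
D_1 = 11.4903
D_2 = 12.9438
D_3 = 13.7671
D_4 = 14.6426
D_5 = 15.5739
TV_5 = 16.2093/(0.1218−0.0408) = 200.1151
P₀ = Σ Dₜ/(1+r)ᵗ + TV_5/(1+r)^5 = 160.9355

$160.94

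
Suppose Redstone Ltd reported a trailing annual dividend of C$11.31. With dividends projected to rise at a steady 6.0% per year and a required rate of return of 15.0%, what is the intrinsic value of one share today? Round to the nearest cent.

Gordon growth model: P₀ = D₁/(r − g). D₁ = 11.31 × (1 + 0.06) = 11.9886.
P₀ = 11.9886 / (0.15 − 0.06) = 11.9886 / 0.09 = 133.2067

C$133.21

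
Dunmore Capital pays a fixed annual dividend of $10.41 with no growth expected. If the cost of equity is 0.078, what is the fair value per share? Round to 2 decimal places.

Zero-growth DDM (perpetuity): P₀ = D/r = 10.41 / 0.078 = 133.4615

$133.46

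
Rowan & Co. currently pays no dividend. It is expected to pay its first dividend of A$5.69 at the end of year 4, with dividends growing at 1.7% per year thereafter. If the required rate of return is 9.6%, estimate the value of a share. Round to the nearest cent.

Deferred-dividend DDM. At t=3 the remaining stream is a growing perpetuity with first payment D_4 = 5.69.
V_3 = D_4/(r−g) = 5.69/(0.096−0.017) = 72.0253
P₀ = V_3/(1+r)^3 = 72.0253/(1+0.096)^3 = 54.7083

A$54.71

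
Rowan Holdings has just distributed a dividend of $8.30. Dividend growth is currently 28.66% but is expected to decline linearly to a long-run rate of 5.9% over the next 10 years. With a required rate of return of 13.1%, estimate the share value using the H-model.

H-model: P₀ = D₀[(1+g_L) + H(g_S−g_L)]/(r−g_L), with H = 10/2 = 5.
P₀ = 8.30 × [(1+0.059) + 5×(0.2866−0.059)] / (0.131−0.059)
   = 8.30 × 2.1970 / 0.072 = 253.2653

$253.27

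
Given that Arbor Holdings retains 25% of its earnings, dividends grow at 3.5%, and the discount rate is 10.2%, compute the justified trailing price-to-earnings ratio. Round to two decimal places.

11.59

Payout ratio b = 1 − 0.25 = 0.75.
Justified trailing P/E = b(1+g)/(r−g) = 0.75×(1+0.035)/(0.102−0.035) = 11.5858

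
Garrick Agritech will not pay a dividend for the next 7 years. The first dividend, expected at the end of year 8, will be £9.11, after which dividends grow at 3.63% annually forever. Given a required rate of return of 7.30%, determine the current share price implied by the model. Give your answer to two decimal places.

Deferred-dividend DDM. At t=7 the remaining stream is a growing perpetuity with first payment D_8 = 9.11.
V_7 = D_8/(r−g) = 9.11/(0.073−0.0363) = 248.2289
P₀ = V_7/(1+r)^7 = 248.2289/(1+0.073)^7 = 151.5843

£151.58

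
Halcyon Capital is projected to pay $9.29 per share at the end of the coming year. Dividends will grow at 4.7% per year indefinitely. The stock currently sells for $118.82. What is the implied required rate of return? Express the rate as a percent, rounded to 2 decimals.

Rearranging the constant-growth DDM: r = D₁/P₀ + g.
r = 9.2900 / 118.82 + 0.047 = 0.07819 + 0.047 = 0.12519

12.52%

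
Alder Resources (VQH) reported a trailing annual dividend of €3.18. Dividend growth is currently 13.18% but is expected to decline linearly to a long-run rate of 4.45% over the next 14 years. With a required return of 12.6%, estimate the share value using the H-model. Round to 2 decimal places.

H-model: P₀ = D₀[(1+g_L) + H(g_S−g_L)]/(r−g_L), with H = 14/2 = 7.
P₀ = 3.18 × [(1+0.0445) + 7×(0.1318−0.0445)] / (0.126−0.0445)
   = 3.18 × 1.6556 / 0.0815 = 64.5989

€64.60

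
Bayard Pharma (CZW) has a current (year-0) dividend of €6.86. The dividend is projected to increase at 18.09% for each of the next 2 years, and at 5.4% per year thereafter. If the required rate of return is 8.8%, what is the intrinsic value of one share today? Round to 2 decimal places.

€266.05

Two-stage DDM. Project D₁…D_2 at 0.1809, terminal growth 0.054, discount at r = 0.088.
D_1 = 8.1010
D_2 = 9.5664
Terminal value at t=2: TV = D_3/(r−g) = 10.0830/(0.088−0.054) = 296.5596
P₀ = 8.1010/(1+0.088)^1 + 9.5664/(1+0.088)^2 + 296.5596/(1+0.088)^2 = 266.0541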